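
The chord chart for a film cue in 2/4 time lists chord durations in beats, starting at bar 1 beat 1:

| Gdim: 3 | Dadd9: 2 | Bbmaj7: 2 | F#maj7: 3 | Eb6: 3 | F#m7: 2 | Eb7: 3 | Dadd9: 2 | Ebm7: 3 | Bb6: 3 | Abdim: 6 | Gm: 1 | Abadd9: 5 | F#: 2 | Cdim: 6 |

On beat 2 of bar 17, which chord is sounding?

Abadd9

Beat 2 of bar 17 is beat (17−1)×2 + 2 = 34 overall.
Running totals: Gdim ends at 3, Dadd9 ends at 5, Bbmaj7 ends at 7, F#maj7 ends at 10, Eb6 ends at 13, F#m7 ends at 15, Eb7 ends at 18, Dadd9 ends at 20, Ebm7 ends at 23, Bb6 ends at 26, Abdim ends at 32, Gm ends at 33, Abadd9 ends at 38.
Beat 34 falls within Abadd9.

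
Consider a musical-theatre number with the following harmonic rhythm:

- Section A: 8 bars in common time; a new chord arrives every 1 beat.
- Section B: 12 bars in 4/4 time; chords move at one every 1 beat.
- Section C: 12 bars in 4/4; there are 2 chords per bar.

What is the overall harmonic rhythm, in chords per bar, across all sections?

3.25 chords per bar

A: 8 bars of 4 beats is 32 beats; at 1 beat each that's 32 chords.
B: 12 bars of 4 beats is 48 beats; at 1 beat each that's 48 chords.
C: 12 bars of 4 beats is 48 beats; at 2 beats each that's 24 chords.
Overall: 104 chords over 32 bars → 104/32 = 3.25 chords per bar.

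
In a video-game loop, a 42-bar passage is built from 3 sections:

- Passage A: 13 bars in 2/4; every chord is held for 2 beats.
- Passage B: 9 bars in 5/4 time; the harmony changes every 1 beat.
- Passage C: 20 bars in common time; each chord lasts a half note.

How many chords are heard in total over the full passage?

A: 13·2 = 26 beats, 26/2 = 13 chords.
B: 9·5 = 45 beats, 45/1 = 45 chords.
C: 20·4 = 80 beats, 80/2 = 40 chords.
Total: 13 + 45 + 40 = 98.

98 chords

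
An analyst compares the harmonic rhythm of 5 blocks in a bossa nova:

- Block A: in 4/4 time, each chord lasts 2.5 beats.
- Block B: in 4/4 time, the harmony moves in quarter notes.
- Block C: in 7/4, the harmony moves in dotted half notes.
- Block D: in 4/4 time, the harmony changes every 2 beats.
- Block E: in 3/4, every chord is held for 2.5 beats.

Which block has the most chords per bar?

A: 4/2.5 = 1.6 chords/bar.
B: 4/1 = 4 chords/bar.
C: 7/3 = 7/3 chords/bar.
D: 4/2 = 2 chords/bar.
E: 3/2.5 = 1.2 chords/bar.
Fastest is B at 4 chords/bar.

Block B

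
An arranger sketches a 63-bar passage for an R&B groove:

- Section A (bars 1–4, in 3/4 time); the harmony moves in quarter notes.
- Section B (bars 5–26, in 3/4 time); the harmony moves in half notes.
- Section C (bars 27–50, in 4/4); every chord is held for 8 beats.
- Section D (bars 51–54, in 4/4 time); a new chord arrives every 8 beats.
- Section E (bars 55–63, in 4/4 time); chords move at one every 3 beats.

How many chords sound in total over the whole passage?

A has 12 beats and chords last 1 each, so 12 chords.
B has 66 beats and chords last 2 each, so 33 chords.
C has 96 beats and chords last 8 each, so 12 chords.
D has 16 beats and chords last 8 each, so 2 chords.
E has 36 beats and chords last 3 each, so 12 chords.
Total: 12 + 33 + 12 + 2 + 12 = 71.

71 chords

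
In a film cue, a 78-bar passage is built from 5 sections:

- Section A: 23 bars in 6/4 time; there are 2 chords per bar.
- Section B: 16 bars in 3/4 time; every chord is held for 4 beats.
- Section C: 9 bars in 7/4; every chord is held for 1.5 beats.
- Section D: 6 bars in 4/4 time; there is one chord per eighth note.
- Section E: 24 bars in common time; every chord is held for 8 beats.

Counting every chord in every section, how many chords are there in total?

160 chords

A: 23·6 = 138 beats, 138/3 = 46 chords.
B: 16·3 = 48 beats, 48/4 = 12 chords.
C: 9·7 = 63 beats, 63/1.5 = 42 chords.
D: 6·4 = 24 beats, 24/0.5 = 48 chords.
E: 24·4 = 96 beats, 96/8 = 12 chords.
Total: 46 + 12 + 42 + 48 + 12 = 160.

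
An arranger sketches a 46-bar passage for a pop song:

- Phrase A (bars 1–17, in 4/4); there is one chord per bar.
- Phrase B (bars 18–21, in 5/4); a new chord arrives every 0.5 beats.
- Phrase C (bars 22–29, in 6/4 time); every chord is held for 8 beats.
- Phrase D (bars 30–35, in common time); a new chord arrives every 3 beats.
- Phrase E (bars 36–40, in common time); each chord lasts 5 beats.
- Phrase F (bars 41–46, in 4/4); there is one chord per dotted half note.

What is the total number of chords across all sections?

A has 68 beats and chords last 4 each, so 17 chords.
B has 20 beats and chords last 0.5 each, so 40 chords.
C has 48 beats and chords last 8 each, so 6 chords.
D has 24 beats and chords last 3 each, so 8 chords.
E has 20 beats and chords last 5 each, so 4 chords.
F has 24 beats and chords last 3 each, so 8 chords.
Total: 17 + 40 + 6 + 8 + 4 + 8 = 83.

83 chords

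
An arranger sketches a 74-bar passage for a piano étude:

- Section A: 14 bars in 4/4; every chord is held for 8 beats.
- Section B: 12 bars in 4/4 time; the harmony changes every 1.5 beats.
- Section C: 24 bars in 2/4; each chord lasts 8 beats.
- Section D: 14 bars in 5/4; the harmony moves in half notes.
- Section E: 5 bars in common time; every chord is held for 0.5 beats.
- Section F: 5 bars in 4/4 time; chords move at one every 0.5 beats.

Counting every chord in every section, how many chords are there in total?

160 chords

A: 14 bars × 4 beats = 56 beats; 8 beats/chord → 7 chords.
B: 12 bars × 4 beats = 48 beats; 1.5 beats/chord → 32 chords.
C: 24 bars × 2 beats = 48 beats; 8 beats/chord → 6 chords.
D: 14 bars × 5 beats = 70 beats; 2 beats/chord → 35 chords.
E: 5 bars × 4 beats = 20 beats; 0.5 beats/chord → 40 chords.
F: 5 bars × 4 beats = 20 beats; 0.5 beats/chord → 40 chords.
Total: 7 + 32 + 6 + 35 + 40 + 40 = 160.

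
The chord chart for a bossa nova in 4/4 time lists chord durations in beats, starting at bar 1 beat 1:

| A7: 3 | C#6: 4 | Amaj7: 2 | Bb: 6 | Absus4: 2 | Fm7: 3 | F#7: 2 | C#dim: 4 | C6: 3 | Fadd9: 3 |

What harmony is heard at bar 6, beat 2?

F#7

Beat 2 of bar 6 is beat (6−1)×4 + 2 = 22 overall.
Running totals: A7 ends at 3, C#6 ends at 7, Amaj7 ends at 9, Bb ends at 15, Absus4 ends at 17, Fm7 ends at 20, F#7 ends at 22.
Beat 22 falls within F#7.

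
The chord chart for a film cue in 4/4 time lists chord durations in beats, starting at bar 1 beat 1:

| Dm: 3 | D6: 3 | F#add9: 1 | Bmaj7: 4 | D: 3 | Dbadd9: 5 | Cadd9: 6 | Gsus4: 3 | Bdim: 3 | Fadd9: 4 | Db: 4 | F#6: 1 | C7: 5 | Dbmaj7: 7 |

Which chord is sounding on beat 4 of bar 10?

F#6

Beat 4 of bar 10 is beat (10−1)×4 + 4 = 40 overall.
Running totals: Dm ends at 3, D6 ends at 6, F#add9 ends at 7, Bmaj7 ends at 11, D ends at 14, Dbadd9 ends at 19, Cadd9 ends at 25, Gsus4 ends at 28, Bdim ends at 31, Fadd9 ends at 35, Db ends at 39, F#6 ends at 40.
Beat 40 falls within F#6.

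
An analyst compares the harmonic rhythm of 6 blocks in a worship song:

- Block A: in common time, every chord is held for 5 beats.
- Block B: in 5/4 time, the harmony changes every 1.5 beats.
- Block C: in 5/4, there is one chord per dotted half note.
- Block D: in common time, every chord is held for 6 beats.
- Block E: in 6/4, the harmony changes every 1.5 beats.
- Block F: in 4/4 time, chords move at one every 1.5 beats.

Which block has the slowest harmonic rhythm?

Block D

A: each chord is 5 beats in 4/4, so 0.8 per bar.
B: each chord is 1.5 beats in 5/4, so 10/3 per bar.
C: each chord is 3 beats in 5/4, so 5/3 per bar.
D: each chord is 6 beats in 4/4, so 2/3 per bar.
E: each chord is 1.5 beats in 6/4, so 4 per bar.
F: each chord is 1.5 beats in 4/4, so 8/3 per bar.
Slowest is D at 2/3 chords/bar.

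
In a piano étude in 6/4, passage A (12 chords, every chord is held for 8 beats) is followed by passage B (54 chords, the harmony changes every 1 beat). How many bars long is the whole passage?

A: 12 × 8 = 96 beats = 16 bars.
B: 54 × 1 = 54 beats = 9 bars.
Total: 16 + 9 = 25 bars.

25 bars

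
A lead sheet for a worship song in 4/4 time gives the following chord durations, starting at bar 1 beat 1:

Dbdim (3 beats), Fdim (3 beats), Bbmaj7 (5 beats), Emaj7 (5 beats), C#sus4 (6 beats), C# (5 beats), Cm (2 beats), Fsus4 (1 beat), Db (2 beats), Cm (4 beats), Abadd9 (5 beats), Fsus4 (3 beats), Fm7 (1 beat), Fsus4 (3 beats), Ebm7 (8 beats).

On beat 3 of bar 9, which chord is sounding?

Beat 3 of bar 9 is beat (9−1)×4 + 3 = 35 overall.
Running totals: Dbdim ends at 3, Fdim ends at 6, Bbmaj7 ends at 11, Emaj7 ends at 16, C#sus4 ends at 22, C# ends at 27, Cm ends at 29, Fsus4 ends at 30, Db ends at 32, Cm ends at 36.
Beat 35 falls within Cm.

Cm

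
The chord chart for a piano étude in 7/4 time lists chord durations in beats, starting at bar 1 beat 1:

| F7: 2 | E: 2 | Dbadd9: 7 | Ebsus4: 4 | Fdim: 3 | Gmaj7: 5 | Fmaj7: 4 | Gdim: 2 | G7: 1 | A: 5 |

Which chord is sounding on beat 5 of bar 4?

Fmaj7

Beat 5 of bar 4 is beat (4−1)×7 + 5 = 26 overall.
Running totals: F7 ends at 2, E ends at 4, Dbadd9 ends at 11, Ebsus4 ends at 15, Fdim ends at 18, Gmaj7 ends at 23, Fmaj7 ends at 27.
Beat 26 falls within Fmaj7.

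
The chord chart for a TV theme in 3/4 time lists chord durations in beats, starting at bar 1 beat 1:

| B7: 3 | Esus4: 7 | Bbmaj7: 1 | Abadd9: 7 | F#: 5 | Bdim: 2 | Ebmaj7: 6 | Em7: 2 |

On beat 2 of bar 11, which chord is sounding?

Em7

Beat 2 of bar 11 is beat (11−1)×3 + 2 = 32 overall.
Running totals: B7 ends at 3, Esus4 ends at 10, Bbmaj7 ends at 11, Abadd9 ends at 18, F# ends at 23, Bdim ends at 25, Ebmaj7 ends at 31, Em7 ends at 33.
Beat 32 falls within Em7.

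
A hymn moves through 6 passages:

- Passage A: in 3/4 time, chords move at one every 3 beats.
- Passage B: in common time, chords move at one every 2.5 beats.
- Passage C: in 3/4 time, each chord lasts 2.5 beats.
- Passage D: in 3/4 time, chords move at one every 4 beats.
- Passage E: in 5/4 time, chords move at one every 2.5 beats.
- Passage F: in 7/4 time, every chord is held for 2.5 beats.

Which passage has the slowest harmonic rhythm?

Passage D

A: each chord is 3 beats in 3/4, so 1 per bar.
B: each chord is 2.5 beats in 4/4, so 1.6 per bar.
C: each chord is 2.5 beats in 3/4, so 1.2 per bar.
D: each chord is 4 beats in 3/4, so 0.75 per bar.
E: each chord is 2.5 beats in 5/4, so 2 per bar.
F: each chord is 2.5 beats in 7/4, so 2.8 per bar.
Slowest is D at 0.75 chords/bar.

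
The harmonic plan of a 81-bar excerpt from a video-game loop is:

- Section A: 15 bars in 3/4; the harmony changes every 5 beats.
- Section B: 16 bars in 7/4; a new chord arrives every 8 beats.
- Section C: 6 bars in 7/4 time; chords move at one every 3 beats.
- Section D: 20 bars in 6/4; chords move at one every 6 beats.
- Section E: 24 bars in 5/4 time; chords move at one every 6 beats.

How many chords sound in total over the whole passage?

A has 45 beats and chords last 5 each, so 9 chords.
B has 112 beats and chords last 8 each, so 14 chords.
C has 42 beats and chords last 3 each, so 14 chords.
D has 120 beats and chords last 6 each, so 20 chords.
E has 120 beats and chords last 6 each, so 20 chords.
Total: 9 + 14 + 14 + 20 + 20 = 77.

77 chords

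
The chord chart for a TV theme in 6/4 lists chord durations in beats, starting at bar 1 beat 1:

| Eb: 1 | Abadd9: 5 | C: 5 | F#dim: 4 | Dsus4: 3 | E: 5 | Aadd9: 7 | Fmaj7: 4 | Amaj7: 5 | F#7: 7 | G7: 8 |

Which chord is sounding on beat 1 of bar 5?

Beat 1 of bar 5 is beat (5−1)×6 + 1 = 25 overall.
Running totals: Eb ends at 1, Abadd9 ends at 6, C ends at 11, F#dim ends at 15, Dsus4 ends at 18, E ends at 23, Aadd9 ends at 30.
Beat 25 falls within Aadd9.

Aadd9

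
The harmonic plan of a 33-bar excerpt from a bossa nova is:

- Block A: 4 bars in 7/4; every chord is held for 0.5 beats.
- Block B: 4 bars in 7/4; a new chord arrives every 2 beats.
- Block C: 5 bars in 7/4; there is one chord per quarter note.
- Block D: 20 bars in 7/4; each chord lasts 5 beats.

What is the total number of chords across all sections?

A: 4·7 = 28 beats, 28/0.5 = 56 chords.
B: 4·7 = 28 beats, 28/2 = 14 chords.
C: 5·7 = 35 beats, 35/1 = 35 chords.
D: 20·7 = 140 beats, 140/5 = 28 chords.
Total: 56 + 14 + 35 + 28 = 133.

133 chords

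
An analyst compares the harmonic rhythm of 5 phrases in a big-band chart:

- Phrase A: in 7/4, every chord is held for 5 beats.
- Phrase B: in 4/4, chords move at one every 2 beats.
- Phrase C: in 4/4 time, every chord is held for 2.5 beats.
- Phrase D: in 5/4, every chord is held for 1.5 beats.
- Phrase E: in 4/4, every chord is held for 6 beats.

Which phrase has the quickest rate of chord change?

A: each chord is 5 beats in 7/4, so 1.4 per bar.
B: each chord is 2 beats in 4/4, so 2 per bar.
C: each chord is 2.5 beats in 4/4, so 1.6 per bar.
D: each chord is 1.5 beats in 5/4, so 10/3 per bar.
E: each chord is 6 beats in 4/4, so 2/3 per bar.
Fastest is D at 10/3 chords/bar.

Phrase D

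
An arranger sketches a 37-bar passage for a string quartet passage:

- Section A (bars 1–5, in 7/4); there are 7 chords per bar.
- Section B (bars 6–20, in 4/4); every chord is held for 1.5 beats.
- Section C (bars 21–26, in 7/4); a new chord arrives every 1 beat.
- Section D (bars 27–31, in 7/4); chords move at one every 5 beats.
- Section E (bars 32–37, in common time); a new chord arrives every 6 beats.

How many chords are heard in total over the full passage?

128 chords

A: 5 bars × 7 beats = 35 beats; 1 beat/chord → 35 chords.
B: 15 bars × 4 beats = 60 beats; 1.5 beats/chord → 40 chords.
C: 6 bars × 7 beats = 42 beats; 1 beat/chord → 42 chords.
D: 5 bars × 7 beats = 35 beats; 5 beats/chord → 7 chords.
E: 6 bars × 4 beats = 24 beats; 6 beats/chord → 4 chords.
Total: 35 + 40 + 42 + 7 + 4 = 128.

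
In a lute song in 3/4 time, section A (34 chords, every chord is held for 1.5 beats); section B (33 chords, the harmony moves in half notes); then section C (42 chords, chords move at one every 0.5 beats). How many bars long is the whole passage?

A: 34 × 1.5 = 51 beats = 17 bars.
B: 33 × 2 = 66 beats = 22 bars.
C: 42 × 0.5 = 21 beats = 7 bars.
Total: 17 + 22 + 7 = 46 bars.

46 bars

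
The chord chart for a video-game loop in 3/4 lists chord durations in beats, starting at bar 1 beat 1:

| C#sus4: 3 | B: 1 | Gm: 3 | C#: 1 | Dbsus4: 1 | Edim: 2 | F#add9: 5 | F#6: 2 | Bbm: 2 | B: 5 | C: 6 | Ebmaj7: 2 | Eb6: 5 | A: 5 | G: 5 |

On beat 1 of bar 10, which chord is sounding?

C

Beat 1 of bar 10 is beat (10−1)×3 + 1 = 28 overall.
Running totals: C#sus4 ends at 3, B ends at 4, Gm ends at 7, C# ends at 8, Dbsus4 ends at 9, Edim ends at 11, F#add9 ends at 16, F#6 ends at 18, Bbm ends at 20, B ends at 25, C ends at 31.
Beat 28 falls within C.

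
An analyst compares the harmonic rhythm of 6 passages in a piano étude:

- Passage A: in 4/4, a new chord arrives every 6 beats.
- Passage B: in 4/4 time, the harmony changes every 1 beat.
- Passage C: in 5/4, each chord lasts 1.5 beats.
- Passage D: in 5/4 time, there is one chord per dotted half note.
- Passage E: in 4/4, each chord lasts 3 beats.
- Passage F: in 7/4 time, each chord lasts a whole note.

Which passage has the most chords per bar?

Passage B

A: each chord is 6 beats in 4/4, so 2/3 per bar.
B: each chord is 1 beat in 4/4, so 4 per bar.
C: each chord is 1.5 beats in 5/4, so 10/3 per bar.
D: each chord is 3 beats in 5/4, so 5/3 per bar.
E: each chord is 3 beats in 4/4, so 4/3 per bar.
F: each chord is 4 beats in 7/4, so 1.75 per bar.
Fastest is B at 4 chords/bar.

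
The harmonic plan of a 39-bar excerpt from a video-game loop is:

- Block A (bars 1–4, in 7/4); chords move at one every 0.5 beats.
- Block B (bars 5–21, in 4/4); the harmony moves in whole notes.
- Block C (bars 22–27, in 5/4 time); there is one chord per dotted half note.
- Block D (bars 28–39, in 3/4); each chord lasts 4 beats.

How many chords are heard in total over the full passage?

A has 28 beats and chords last 0.5 each, so 56 chords.
B has 68 beats and chords last 4 each, so 17 chords.
C has 30 beats and chords last 3 each, so 10 chords.
D has 36 beats and chords last 4 each, so 9 chords.
Total: 56 + 17 + 10 + 9 = 92.

92 chords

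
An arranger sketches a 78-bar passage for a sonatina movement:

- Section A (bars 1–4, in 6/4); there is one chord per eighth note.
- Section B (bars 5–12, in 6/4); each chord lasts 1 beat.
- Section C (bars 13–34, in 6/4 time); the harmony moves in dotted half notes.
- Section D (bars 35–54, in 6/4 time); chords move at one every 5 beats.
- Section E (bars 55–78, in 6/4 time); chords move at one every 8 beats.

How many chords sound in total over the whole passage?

182 chords

A: 4·6 = 24 beats, 24/0.5 = 48 chords.
B: 8·6 = 48 beats, 48/1 = 48 chords.
C: 22·6 = 132 beats, 132/3 = 44 chords.
D: 20·6 = 120 beats, 120/5 = 24 chords.
E: 24·6 = 144 beats, 144/8 = 18 chords.
Total: 48 + 48 + 44 + 24 + 18 = 182.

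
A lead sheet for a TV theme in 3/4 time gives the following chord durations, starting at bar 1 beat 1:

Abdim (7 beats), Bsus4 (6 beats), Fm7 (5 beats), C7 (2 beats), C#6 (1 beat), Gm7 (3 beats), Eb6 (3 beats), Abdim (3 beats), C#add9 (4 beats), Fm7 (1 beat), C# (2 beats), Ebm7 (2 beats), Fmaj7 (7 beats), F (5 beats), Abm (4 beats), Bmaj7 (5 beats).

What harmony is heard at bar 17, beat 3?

Beat 3 of bar 17 is beat (17−1)×3 + 3 = 51 overall.
Running totals: Abdim ends at 7, Bsus4 ends at 13, Fm7 ends at 18, C7 ends at 20, C#6 ends at 21, Gm7 ends at 24, Eb6 ends at 27, Abdim ends at 30, C#add9 ends at 34, Fm7 ends at 35, C# ends at 37, Ebm7 ends at 39, Fmaj7 ends at 46, F ends at 51.
Beat 51 falls within F.

F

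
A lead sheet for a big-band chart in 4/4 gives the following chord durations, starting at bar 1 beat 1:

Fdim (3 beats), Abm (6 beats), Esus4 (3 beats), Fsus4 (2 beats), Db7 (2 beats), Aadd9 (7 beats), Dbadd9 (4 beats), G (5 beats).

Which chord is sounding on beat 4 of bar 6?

Dbadd9

Beat 4 of bar 6 is beat (6−1)×4 + 4 = 24 overall.
Running totals: Fdim ends at 3, Abm ends at 9, Esus4 ends at 12, Fsus4 ends at 14, Db7 ends at 16, Aadd9 ends at 23, Dbadd9 ends at 27.
Beat 24 falls within Dbadd9.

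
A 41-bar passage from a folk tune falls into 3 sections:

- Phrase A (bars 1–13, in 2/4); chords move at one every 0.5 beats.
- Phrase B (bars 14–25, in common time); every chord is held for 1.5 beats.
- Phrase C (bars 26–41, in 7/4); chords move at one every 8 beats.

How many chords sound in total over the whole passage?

98 chords

A has 26 beats and chords last 0.5 each, so 52 chords.
B has 48 beats and chords last 1.5 each, so 32 chords.
C has 112 beats and chords last 8 each, so 14 chords.
Total: 52 + 32 + 14 = 98.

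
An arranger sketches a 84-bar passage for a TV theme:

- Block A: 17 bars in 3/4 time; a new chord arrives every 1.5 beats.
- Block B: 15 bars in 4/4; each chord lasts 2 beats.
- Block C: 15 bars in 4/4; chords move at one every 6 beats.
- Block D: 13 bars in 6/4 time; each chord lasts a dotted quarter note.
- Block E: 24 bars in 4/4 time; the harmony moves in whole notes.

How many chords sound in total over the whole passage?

150 chords

A has 51 beats and chords last 1.5 each, so 34 chords.
B has 60 beats and chords last 2 each, so 30 chords.
C has 60 beats and chords last 6 each, so 10 chords.
D has 78 beats and chords last 1.5 each, so 52 chords.
E has 96 beats and chords last 4 each, so 24 chords.
Total: 34 + 30 + 10 + 52 + 24 = 150.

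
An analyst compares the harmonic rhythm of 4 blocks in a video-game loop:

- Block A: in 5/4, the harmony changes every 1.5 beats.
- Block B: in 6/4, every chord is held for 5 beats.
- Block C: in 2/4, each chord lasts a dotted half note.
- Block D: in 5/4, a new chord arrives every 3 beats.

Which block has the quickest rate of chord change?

Block A

A: 5/1.5 = 10/3 chords/bar.
B: 6/5 = 1.2 chords/bar.
C: 2/3 = 2/3 chords/bar.
D: 5/3 = 5/3 chords/bar.
Fastest is A at 10/3 chords/bar.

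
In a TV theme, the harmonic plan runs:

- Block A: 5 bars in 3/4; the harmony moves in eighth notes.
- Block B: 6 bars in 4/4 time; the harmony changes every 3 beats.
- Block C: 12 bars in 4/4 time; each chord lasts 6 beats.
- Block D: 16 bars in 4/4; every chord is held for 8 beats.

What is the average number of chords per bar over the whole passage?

A: 5 bars of 3 beats is 15 beats; at 0.5 beats each that's 30 chords.
B: 6 bars of 4 beats is 24 beats; at 3 beats each that's 8 chords.
C: 12 bars of 4 beats is 48 beats; at 6 beats each that's 8 chords.
D: 16 bars of 4 beats is 64 beats; at 8 beats each that's 8 chords.
Overall: 54 chords over 39 bars → 54/39 = 18/13 chords per bar.

18/13 chords per bar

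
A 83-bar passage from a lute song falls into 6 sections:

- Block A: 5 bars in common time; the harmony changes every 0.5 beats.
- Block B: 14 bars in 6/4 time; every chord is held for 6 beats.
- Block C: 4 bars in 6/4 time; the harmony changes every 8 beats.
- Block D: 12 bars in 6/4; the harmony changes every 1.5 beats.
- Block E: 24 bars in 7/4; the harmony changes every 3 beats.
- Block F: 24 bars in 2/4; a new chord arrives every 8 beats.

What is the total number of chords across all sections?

A has 20 beats and chords last 0.5 each, so 40 chords.
B has 84 beats and chords last 6 each, so 14 chords.
C has 24 beats and chords last 8 each, so 3 chords.
D has 72 beats and chords last 1.5 each, so 48 chords.
E has 168 beats and chords last 3 each, so 56 chords.
F has 48 beats and chords last 8 each, so 6 chords.
Total: 40 + 14 + 3 + 48 + 56 + 6 = 167.

167 chords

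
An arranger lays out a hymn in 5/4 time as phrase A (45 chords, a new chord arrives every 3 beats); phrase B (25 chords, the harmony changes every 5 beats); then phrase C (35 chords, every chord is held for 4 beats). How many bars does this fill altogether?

80 bars

A: 45 × 3 = 135 beats = 27 bars.
B: 25 × 5 = 125 beats = 25 bars.
C: 35 × 4 = 140 beats = 28 bars.
Total: 27 + 25 + 28 = 80 bars.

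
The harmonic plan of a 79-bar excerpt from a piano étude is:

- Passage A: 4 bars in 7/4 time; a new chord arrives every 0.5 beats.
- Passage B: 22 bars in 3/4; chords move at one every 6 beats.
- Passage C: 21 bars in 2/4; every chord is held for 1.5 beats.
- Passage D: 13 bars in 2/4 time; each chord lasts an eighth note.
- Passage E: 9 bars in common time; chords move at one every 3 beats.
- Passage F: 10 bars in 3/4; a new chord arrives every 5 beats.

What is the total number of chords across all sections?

A: 4 bars × 7 beats = 28 beats; 0.5 beats/chord → 56 chords.
B: 22 bars × 3 beats = 66 beats; 6 beats/chord → 11 chords.
C: 21 bars × 2 beats = 42 beats; 1.5 beats/chord → 28 chords.
D: 13 bars × 2 beats = 26 beats; 0.5 beats/chord → 52 chords.
E: 9 bars × 4 beats = 36 beats; 3 beats/chord → 12 chords.
F: 10 bars × 3 beats = 30 beats; 5 beats/chord → 6 chords.
Total: 56 + 11 + 28 + 52 + 12 + 6 = 165.

165 chords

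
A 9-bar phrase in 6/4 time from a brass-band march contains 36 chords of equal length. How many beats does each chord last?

9 bars × 6 beats/bar = 54 beats total.
54 beats ÷ 36 chords = 1.5 beats per chord.
(That is a dotted quarter note.)

1.5 beats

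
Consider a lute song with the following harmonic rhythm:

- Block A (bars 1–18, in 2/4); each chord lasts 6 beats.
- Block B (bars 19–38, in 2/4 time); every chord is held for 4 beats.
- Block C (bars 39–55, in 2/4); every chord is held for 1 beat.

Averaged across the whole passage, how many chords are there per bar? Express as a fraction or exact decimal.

A: 18 × 2 = 36 beats ÷ 6 = 6 chords.
B: 20 × 2 = 40 beats ÷ 4 = 10 chords.
C: 17 × 2 = 34 beats ÷ 1 = 34 chords.
Overall: 50 chords over 55 bars → 50/55 = 10/11 chords per bar.

10/11 chords per bar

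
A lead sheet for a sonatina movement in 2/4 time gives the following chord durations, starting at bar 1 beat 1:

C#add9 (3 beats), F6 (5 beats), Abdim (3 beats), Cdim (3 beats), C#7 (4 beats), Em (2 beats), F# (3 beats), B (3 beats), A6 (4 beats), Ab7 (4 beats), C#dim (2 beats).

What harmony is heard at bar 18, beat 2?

Beat 2 of bar 18 is beat (18−1)×2 + 2 = 36 overall.
Running totals: C#add9 ends at 3, F6 ends at 8, Abdim ends at 11, Cdim ends at 14, C#7 ends at 18, Em ends at 20, F# ends at 23, B ends at 26, A6 ends at 30, Ab7 ends at 34, C#dim ends at 36.
Beat 36 falls within C#dim.

C#dim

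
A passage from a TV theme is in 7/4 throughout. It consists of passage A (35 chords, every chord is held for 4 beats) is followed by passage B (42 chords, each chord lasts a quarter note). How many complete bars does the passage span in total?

26 bars

A: 35 × 4 = 140 beats = 20 bars.
B: 42 × 1 = 42 beats = 6 bars.
Total: 20 + 6 = 26 bars.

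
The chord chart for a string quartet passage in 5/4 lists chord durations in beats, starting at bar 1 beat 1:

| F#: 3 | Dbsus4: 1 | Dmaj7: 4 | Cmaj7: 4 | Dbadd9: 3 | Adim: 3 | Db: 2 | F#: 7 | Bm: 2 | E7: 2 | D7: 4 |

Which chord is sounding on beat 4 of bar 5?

Beat 4 of bar 5 is beat (5−1)×5 + 4 = 24 overall.
Running totals: F# ends at 3, Dbsus4 ends at 4, Dmaj7 ends at 8, Cmaj7 ends at 12, Dbadd9 ends at 15, Adim ends at 18, Db ends at 20, F# ends at 27.
Beat 24 falls within F#.

F#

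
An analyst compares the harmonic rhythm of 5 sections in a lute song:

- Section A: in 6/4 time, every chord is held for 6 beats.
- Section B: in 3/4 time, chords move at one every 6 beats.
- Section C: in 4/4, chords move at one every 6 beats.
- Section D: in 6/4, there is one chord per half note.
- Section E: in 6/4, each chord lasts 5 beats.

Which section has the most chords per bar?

Section D

A: 6 beats/bar ÷ 6 beats/chord = 1 chord/bar.
B: 3 beats/bar ÷ 6 beats/chord = 0.5 chords/bar.
C: 4 beats/bar ÷ 6 beats/chord = 2/3 chords/bar.
D: 6 beats/bar ÷ 2 beats/chord = 3 chords/bar.
E: 6 beats/bar ÷ 5 beats/chord = 1.2 chords/bar.
Fastest is D at 3 chords/bar.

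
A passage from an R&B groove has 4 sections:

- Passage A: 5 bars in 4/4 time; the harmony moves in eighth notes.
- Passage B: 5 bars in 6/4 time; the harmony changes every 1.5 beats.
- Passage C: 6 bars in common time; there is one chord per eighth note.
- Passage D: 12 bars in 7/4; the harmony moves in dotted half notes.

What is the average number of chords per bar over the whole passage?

34/7 chords per bar

A: 5 bars of 4 beats is 20 beats; at 0.5 beats each that's 40 chords.
B: 5 bars of 6 beats is 30 beats; at 1.5 beats each that's 20 chords.
C: 6 bars of 4 beats is 24 beats; at 0.5 beats each that's 48 chords.
D: 12 bars of 7 beats is 84 beats; at 3 beats each that's 28 chords.
Overall: 136 chords over 28 bars → 136/28 = 34/7 chords per bar.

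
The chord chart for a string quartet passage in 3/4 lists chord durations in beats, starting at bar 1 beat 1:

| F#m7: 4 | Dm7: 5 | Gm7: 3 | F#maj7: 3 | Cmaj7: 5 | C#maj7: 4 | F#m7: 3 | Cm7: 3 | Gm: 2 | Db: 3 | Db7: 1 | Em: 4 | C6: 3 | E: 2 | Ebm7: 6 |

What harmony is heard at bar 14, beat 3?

C6

Beat 3 of bar 14 is beat (14−1)×3 + 3 = 42 overall.
Running totals: F#m7 ends at 4, Dm7 ends at 9, Gm7 ends at 12, F#maj7 ends at 15, Cmaj7 ends at 20, C#maj7 ends at 24, F#m7 ends at 27, Cm7 ends at 30, Gm ends at 32, Db ends at 35, Db7 ends at 36, Em ends at 40, C6 ends at 43.
Beat 42 falls within C6.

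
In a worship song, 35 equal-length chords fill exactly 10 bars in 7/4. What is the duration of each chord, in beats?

10 bars × 7 beats/bar = 70 beats total.
70 beats ÷ 35 chords = 2 beats per chord.
(That is a half note.)

2 beats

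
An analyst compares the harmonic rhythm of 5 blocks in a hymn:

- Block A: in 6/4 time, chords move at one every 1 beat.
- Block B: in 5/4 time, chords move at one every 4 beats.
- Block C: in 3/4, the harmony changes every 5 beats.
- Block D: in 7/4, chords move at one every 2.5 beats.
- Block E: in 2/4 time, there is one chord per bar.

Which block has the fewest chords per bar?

A: 6 beats/bar ÷ 1 beat/chord = 6 chords/bar.
B: 5 beats/bar ÷ 4 beats/chord = 1.25 chords/bar.
C: 3 beats/bar ÷ 5 beats/chord = 0.6 chords/bar.
D: 7 beats/bar ÷ 2.5 beats/chord = 2.8 chords/bar.
E: 2 beats/bar ÷ 2 beats/chord = 1 chord/bar.
Slowest is C at 0.6 chords/bar.

Block C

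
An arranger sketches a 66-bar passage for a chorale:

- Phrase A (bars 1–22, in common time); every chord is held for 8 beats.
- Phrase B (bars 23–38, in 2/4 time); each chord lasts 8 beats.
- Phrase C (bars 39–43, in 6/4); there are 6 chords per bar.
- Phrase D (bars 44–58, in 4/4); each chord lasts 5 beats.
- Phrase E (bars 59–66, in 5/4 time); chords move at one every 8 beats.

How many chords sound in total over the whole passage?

A: 22·4 = 88 beats, 88/8 = 11 chords.
B: 16·2 = 32 beats, 32/8 = 4 chords.
C: 5·6 = 30 beats, 30/1 = 30 chords.
D: 15·4 = 60 beats, 60/5 = 12 chords.
E: 8·5 = 40 beats, 40/8 = 5 chords.
Total: 11 + 4 + 30 + 12 + 5 = 62.

62 chords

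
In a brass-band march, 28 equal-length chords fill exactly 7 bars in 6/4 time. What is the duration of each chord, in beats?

1.5 beats

7 bars × 6 beats/bar = 42 beats total.
42 beats ÷ 28 chords = 1.5 beats per chord.
(That is a dotted quarter note.)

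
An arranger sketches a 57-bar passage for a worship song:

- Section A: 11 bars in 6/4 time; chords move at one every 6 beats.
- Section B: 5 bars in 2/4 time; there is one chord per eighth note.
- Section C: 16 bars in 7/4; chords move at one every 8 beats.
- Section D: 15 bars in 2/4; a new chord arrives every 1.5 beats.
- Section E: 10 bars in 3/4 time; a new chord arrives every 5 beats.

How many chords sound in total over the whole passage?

A has 66 beats and chords last 6 each, so 11 chords.
B has 10 beats and chords last 0.5 each, so 20 chords.
C has 112 beats and chords last 8 each, so 14 chords.
D has 30 beats and chords last 1.5 each, so 20 chords.
E has 30 beats and chords last 5 each, so 6 chords.
Total: 11 + 20 + 14 + 20 + 6 = 71.

71 chords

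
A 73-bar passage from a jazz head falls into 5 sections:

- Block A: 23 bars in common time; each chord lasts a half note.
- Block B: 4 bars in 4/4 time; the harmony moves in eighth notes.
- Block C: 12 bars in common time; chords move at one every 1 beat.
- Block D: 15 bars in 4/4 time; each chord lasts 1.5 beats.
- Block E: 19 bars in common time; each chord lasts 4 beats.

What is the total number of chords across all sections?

A: 23 bars × 4 beats = 92 beats; 2 beats/chord → 46 chords.
B: 4 bars × 4 beats = 16 beats; 0.5 beats/chord → 32 chords.
C: 12 bars × 4 beats = 48 beats; 1 beat/chord → 48 chords.
D: 15 bars × 4 beats = 60 beats; 1.5 beats/chord → 40 chords.
E: 19 bars × 4 beats = 76 beats; 4 beats/chord → 19 chords.
Total: 46 + 32 + 48 + 40 + 19 = 185.

185 chords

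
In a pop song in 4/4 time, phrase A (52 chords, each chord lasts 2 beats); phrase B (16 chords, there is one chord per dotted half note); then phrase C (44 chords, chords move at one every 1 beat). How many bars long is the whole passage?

49 bars

A: 52 × 2 = 104 beats = 26 bars.
B: 16 × 3 = 48 beats = 12 bars.
C: 44 × 1 = 44 beats = 11 bars.
Total: 26 + 12 + 11 = 49 bars.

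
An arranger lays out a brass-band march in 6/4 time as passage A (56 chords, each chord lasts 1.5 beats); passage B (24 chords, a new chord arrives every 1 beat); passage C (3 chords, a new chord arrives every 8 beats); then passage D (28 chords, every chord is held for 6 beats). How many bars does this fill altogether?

A: 56 × 1.5 = 84 beats = 14 bars.
B: 24 × 1 = 24 beats = 4 bars.
C: 3 × 8 = 24 beats = 4 bars.
D: 28 × 6 = 168 beats = 28 bars.
Total: 14 + 4 + 4 + 28 = 50 bars.

50 bars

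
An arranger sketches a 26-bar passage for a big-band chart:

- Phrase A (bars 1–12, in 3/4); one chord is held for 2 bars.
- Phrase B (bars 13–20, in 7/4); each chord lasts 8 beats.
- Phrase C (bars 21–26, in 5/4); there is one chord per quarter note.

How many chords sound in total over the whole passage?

A has 36 beats and chords last 6 each, so 6 chords.
B has 56 beats and chords last 8 each, so 7 chords.
C has 30 beats and chords last 1 each, so 30 chords.
Total: 6 + 7 + 30 = 43.

43 chords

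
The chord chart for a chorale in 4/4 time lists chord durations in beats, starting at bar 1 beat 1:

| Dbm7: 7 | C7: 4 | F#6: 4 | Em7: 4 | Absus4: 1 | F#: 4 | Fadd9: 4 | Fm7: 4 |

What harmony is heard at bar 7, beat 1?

Beat 1 of bar 7 is beat (7−1)×4 + 1 = 25 overall.
Running totals: Dbm7 ends at 7, C7 ends at 11, F#6 ends at 15, Em7 ends at 19, Absus4 ends at 20, F# ends at 24, Fadd9 ends at 28.
Beat 25 falls within Fadd9.

Fadd9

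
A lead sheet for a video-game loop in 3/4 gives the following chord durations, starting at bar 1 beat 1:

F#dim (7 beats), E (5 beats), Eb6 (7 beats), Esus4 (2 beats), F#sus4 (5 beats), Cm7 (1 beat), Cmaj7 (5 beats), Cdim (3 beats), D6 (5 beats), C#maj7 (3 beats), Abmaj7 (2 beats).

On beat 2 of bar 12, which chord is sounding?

Beat 2 of bar 12 is beat (12−1)×3 + 2 = 35 overall.
Running totals: F#dim ends at 7, E ends at 12, Eb6 ends at 19, Esus4 ends at 21, F#sus4 ends at 26, Cm7 ends at 27, Cmaj7 ends at 32, Cdim ends at 35.
Beat 35 falls within Cdim.

Cdim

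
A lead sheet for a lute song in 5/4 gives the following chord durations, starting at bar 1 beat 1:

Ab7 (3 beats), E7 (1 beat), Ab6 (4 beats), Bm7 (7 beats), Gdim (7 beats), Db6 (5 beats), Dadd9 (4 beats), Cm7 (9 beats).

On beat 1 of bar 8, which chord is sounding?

Cm7

Beat 1 of bar 8 is beat (8−1)×5 + 1 = 36 overall.
Running totals: Ab7 ends at 3, E7 ends at 4, Ab6 ends at 8, Bm7 ends at 15, Gdim ends at 22, Db6 ends at 27, Dadd9 ends at 31, Cm7 ends at 40.
Beat 36 falls within Cm7.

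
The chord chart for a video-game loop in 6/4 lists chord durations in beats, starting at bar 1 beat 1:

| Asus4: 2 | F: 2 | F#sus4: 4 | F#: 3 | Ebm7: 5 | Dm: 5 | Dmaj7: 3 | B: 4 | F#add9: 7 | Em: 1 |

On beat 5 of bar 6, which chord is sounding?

F#add9

Beat 5 of bar 6 is beat (6−1)×6 + 5 = 35 overall.
Running totals: Asus4 ends at 2, F ends at 4, F#sus4 ends at 8, F# ends at 11, Ebm7 ends at 16, Dm ends at 21, Dmaj7 ends at 24, B ends at 28, F#add9 ends at 35.
Beat 35 falls within F#add9.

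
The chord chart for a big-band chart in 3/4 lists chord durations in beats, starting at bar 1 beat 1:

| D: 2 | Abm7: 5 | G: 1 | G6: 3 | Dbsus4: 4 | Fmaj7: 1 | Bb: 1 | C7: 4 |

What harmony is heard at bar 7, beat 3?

C7

Beat 3 of bar 7 is beat (7−1)×3 + 3 = 21 overall.
Running totals: D ends at 2, Abm7 ends at 7, G ends at 8, G6 ends at 11, Dbsus4 ends at 15, Fmaj7 ends at 16, Bb ends at 17, C7 ends at 21.
Beat 21 falls within C7.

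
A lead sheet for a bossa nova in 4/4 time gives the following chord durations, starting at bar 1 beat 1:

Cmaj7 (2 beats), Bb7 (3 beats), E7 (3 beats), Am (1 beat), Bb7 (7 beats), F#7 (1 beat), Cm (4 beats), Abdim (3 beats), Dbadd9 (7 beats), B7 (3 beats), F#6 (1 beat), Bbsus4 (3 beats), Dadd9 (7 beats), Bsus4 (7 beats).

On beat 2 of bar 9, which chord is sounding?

B7

Beat 2 of bar 9 is beat (9−1)×4 + 2 = 34 overall.
Running totals: Cmaj7 ends at 2, Bb7 ends at 5, E7 ends at 8, Am ends at 9, Bb7 ends at 16, F#7 ends at 17, Cm ends at 21, Abdim ends at 24, Dbadd9 ends at 31, B7 ends at 34.
Beat 34 falls within B7.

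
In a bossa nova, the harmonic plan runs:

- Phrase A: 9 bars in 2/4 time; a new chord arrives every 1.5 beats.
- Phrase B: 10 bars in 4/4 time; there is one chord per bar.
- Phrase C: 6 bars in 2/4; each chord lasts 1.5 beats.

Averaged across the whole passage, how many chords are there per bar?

A: 9 bars of 2 beats is 18 beats; at 1.5 beats each that's 12 chords.
B: 10 bars of 4 beats is 40 beats; at 4 beats each that's 10 chords.
C: 6 bars of 2 beats is 12 beats; at 1.5 beats each that's 8 chords.
Overall: 30 chords over 25 bars → 30/25 = 1.2 chords per bar.

1.2 chords per bar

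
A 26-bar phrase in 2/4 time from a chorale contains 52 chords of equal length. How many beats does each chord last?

1 beat

26 bars × 2 beats/bar = 52 beats total.
52 beats ÷ 52 chords = 1 beats per chord.
(That is a quarter note.)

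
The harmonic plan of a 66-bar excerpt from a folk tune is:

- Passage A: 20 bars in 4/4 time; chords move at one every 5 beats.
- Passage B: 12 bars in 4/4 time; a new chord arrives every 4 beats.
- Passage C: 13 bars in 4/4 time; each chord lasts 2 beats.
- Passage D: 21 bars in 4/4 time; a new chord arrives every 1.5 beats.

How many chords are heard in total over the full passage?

110 chords

A: 20·4 = 80 beats, 80/5 = 16 chords.
B: 12·4 = 48 beats, 48/4 = 12 chords.
C: 13·4 = 52 beats, 52/2 = 26 chords.
D: 21·4 = 84 beats, 84/1.5 = 56 chords.
Total: 16 + 12 + 26 + 56 = 110.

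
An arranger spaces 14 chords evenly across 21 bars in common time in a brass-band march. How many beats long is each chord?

6 beats

21 bars × 4 beats/bar = 84 beats total.
84 beats ÷ 14 chords = 6 beats per chord.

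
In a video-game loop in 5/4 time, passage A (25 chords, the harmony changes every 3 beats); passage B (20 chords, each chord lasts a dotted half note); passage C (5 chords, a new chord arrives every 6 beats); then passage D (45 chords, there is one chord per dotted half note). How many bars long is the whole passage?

A: 25 × 3 = 75 beats = 15 bars.
B: 20 × 3 = 60 beats = 12 bars.
C: 5 × 6 = 30 beats = 6 bars.
D: 45 × 3 = 135 beats = 27 bars.
Total: 15 + 12 + 6 + 27 = 60 bars.

60 bars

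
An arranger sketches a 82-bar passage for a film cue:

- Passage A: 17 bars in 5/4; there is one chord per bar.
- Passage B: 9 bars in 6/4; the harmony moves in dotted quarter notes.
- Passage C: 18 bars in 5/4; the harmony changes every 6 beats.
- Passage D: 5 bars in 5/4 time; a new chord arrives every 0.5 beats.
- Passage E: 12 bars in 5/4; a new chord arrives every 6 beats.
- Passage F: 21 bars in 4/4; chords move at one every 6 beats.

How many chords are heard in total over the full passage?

A: 17·5 = 85 beats, 85/5 = 17 chords.
B: 9·6 = 54 beats, 54/1.5 = 36 chords.
C: 18·5 = 90 beats, 90/6 = 15 chords.
D: 5·5 = 25 beats, 25/0.5 = 50 chords.
E: 12·5 = 60 beats, 60/6 = 10 chords.
F: 21·4 = 84 beats, 84/6 = 14 chords.
Total: 17 + 36 + 15 + 50 + 10 + 14 = 142.

142 chords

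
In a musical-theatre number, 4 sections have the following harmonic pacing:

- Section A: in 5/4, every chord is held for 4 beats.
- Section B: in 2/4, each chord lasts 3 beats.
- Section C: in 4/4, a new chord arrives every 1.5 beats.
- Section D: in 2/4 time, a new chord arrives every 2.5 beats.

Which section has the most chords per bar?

Section C

A: 5/4 = 1.25 chords/bar.
B: 2/3 = 2/3 chords/bar.
C: 4/1.5 = 8/3 chords/bar.
D: 2/2.5 = 0.8 chords/bar.
Fastest is C at 8/3 chords/bar.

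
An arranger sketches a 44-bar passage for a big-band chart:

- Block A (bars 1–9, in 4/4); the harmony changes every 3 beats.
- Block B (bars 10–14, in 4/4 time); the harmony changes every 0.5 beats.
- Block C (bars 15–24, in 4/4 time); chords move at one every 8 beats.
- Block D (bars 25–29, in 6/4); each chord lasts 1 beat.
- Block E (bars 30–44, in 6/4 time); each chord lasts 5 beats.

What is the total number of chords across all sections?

A has 36 beats and chords last 3 each, so 12 chords.
B has 20 beats and chords last 0.5 each, so 40 chords.
C has 40 beats and chords last 8 each, so 5 chords.
D has 30 beats and chords last 1 each, so 30 chords.
E has 90 beats and chords last 5 each, so 18 chords.
Total: 12 + 40 + 5 + 30 + 18 = 105.

105 chords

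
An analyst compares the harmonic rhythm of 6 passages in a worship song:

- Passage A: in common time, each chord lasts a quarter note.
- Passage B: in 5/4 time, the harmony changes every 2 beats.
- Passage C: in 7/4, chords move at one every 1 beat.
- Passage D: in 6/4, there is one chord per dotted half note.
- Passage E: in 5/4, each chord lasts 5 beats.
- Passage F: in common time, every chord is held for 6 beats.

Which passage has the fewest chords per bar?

A: each chord is 1 beat in 4/4, so 4 per bar.
B: each chord is 2 beats in 5/4, so 2.5 per bar.
C: each chord is 1 beat in 7/4, so 7 per bar.
D: each chord is 3 beats in 6/4, so 2 per bar.
E: each chord is 5 beats in 5/4, so 1 per bar.
F: each chord is 6 beats in 4/4, so 2/3 per bar.
Slowest is F at 2/3 chords/bar.

Passage F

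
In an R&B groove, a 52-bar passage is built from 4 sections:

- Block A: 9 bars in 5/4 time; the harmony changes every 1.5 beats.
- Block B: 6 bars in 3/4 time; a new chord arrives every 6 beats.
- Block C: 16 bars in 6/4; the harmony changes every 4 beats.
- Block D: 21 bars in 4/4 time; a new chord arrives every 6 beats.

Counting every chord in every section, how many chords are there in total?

A: 9 bars × 5 beats = 45 beats; 1.5 beats/chord → 30 chords.
B: 6 bars × 3 beats = 18 beats; 6 beats/chord → 3 chords.
C: 16 bars × 6 beats = 96 beats; 4 beats/chord → 24 chords.
D: 21 bars × 4 beats = 84 beats; 6 beats/chord → 14 chords.
Total: 30 + 3 + 24 + 14 = 71.

71 chords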